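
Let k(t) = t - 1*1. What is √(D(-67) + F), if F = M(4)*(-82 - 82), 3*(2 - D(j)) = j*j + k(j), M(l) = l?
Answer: I*√19149/3 ≈ 46.127*I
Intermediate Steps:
k(t) = -1 + t (k(t) = t - 1 = -1 + t)
D(j) = 7/3 - j/3 - j²/3 (D(j) = 2 - (j*j + (-1 + j))/3 = 2 - (j² + (-1 + j))/3 = 2 - (-1 + j + j²)/3 = 2 + (⅓ - j/3 - j²/3) = 7/3 - j/3 - j²/3)
F = -656 (F = 4*(-82 - 82) = 4*(-164) = -656)
√(D(-67) + F) = √((7/3 - ⅓*(-67) - ⅓*(-67)²) - 656) = √((7/3 + 67/3 - ⅓*4489) - 656) = √((7/3 + 67/3 - 4489/3) - 656) = √(-4415/3 - 656) = √(-6383/3) = I*√19149/3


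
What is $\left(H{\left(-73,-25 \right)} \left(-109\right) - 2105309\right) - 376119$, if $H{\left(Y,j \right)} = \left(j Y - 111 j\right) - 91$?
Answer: $-2972909$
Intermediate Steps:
$H{\left(Y,j \right)} = -91 - 111 j + Y j$ ($H{\left(Y,j \right)} = \left(Y j - 111 j\right) - 91 = \left(- 111 j + Y j\right) - 91 = -91 - 111 j + Y j$)
$\left(H{\left(-73,-25 \right)} \left(-109\right) - 2105309\right) - 376119 = \left(\left(-91 - -2775 - -1825\right) \left(-109\right) - 2105309\right) - 376119 = \left(\left(-91 + 2775 + 1825\right) \left(-109\right) - 2105309\right) - 376119 = \left(4509 \left(-109\right) - 2105309\right) - 376119 = \left(-491481 - 2105309\right) - 376119 = -2596790 - 376119 = -2972909$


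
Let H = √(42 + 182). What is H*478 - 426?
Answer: -426 + 1912*√14 ≈ 6728.0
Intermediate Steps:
H = 4*√14 (H = √224 = 4*√14 ≈ 14.967)
H*478 - 426 = (4*√14)*478 - 426 = 1912*√14 - 426 = -426 + 1912*√14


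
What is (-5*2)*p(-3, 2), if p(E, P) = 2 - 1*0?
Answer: -20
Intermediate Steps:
p(E, P) = 2 (p(E, P) = 2 + 0 = 2)
(-5*2)*p(-3, 2) = -5*2*2 = -10*2 = -20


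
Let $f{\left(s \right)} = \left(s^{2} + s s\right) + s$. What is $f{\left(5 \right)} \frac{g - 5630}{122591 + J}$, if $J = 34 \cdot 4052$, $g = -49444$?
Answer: $- \frac{275370}{23669} \approx -11.634$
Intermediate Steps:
$f{\left(s \right)} = s + 2 s^{2}$ ($f{\left(s \right)} = \left(s^{2} + s^{2}\right) + s = 2 s^{2} + s = s + 2 s^{2}$)
$J = 137768$
$f{\left(5 \right)} \frac{g - 5630}{122591 + J} = 5 \left(1 + 2 \cdot 5\right) \frac{-49444 - 5630}{122591 + 137768} = 5 \left(1 + 10\right) \left(- \frac{55074}{260359}\right) = 5 \cdot 11 \left(\left(-55074\right) \frac{1}{260359}\right) = 55 \left(- \frac{55074}{260359}\right) = - \frac{275370}{23669}$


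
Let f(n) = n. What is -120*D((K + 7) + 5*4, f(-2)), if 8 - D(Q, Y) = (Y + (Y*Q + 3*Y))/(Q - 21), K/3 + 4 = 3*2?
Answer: -1700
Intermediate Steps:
K = 6 (K = -12 + 3*(3*2) = -12 + 3*6 = -12 + 18 = 6)
D(Q, Y) = 8 - (4*Y + Q*Y)/(-21 + Q) (D(Q, Y) = 8 - (Y + (Y*Q + 3*Y))/(Q - 21) = 8 - (Y + (Q*Y + 3*Y))/(-21 + Q) = 8 - (Y + (3*Y + Q*Y))/(-21 + Q) = 8 - (4*Y + Q*Y)/(-21 + Q))
-120*D((K + 7) + 5*4, f(-2)) = -120*(-168 - 4*(-2) + 8*((6 + 7) + 5*4) - 1*((6 + 7) + 5*4)*(-2))/(-21 + ((6 + 7) + 5*4)) = -120*(-168 + 8 + 8*(13 + 20) - 1*(13 + 20)*(-2))/(-21 + (13 + 20)) = -120*(-168 + 8 + 8*33 - 1*33*(-2))/(-21 + 33) = -120*(-168 + 8 + 264 + 66)/12 = -10*170 = -120*85/6 = -1700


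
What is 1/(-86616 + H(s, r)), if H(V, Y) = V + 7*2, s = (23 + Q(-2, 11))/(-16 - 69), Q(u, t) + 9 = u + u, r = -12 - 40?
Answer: -17/1472236 ≈ -1.1547e-5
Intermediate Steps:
r = -52
Q(u, t) = -9 + 2*u (Q(u, t) = -9 + (u + u) = -9 + 2*u)
s = -2/17 (s = (23 + (-9 + 2*(-2)))/(-16 - 69) = (23 + (-9 - 4))/(-85) = (23 - 13)*(-1/85) = 10*(-1/85) = -2/17 ≈ -0.11765)
H(V, Y) = 14 + V (H(V, Y) = V + 14 = 14 + V)
1/(-86616 + H(s, r)) = 1/(-86616 + (14 - 2/17)) = 1/(-86616 + 236/17) = 1/(-1472236/17) = -17/1472236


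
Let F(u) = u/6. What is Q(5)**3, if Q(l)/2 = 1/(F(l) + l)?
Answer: 1728/42875 ≈ 0.040303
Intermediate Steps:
F(u) = u/6 (F(u) = u*(1/6) = u/6)
Q(l) = 12/(7*l) (Q(l) = 2/(l/6 + l) = 2/((7*l/6)) = 2*(6/(7*l)) = 12/(7*l))
Q(5)**3 = ((12/7)/5)**3 = ((12/7)*(1/5))**3 = (12/35)**3 = 1728/42875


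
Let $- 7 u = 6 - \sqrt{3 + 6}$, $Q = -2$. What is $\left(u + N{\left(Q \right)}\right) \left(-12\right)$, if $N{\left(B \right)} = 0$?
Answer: $\frac{36}{7} \approx 5.1429$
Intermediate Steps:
$u = - \frac{3}{7}$ ($u = - \frac{6 - \sqrt{3 + 6}}{7} = - \frac{6 - \sqrt{9}}{7} = - \frac{6 - 3}{7} = \left(- \frac{1}{7}\right) 3 = - \frac{3}{7} \approx -0.42857$)
$\left(u + N{\left(Q \right)}\right) \left(-12\right) = \left(- \frac{3}{7} + 0\right) \left(-12\right) = \left(- \frac{3}{7}\right) \left(-12\right) = \frac{36}{7}$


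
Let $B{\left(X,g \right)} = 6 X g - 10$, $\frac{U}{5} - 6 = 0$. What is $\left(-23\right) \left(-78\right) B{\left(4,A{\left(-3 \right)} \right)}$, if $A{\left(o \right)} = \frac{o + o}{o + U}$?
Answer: $-27508$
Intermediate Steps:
$U = 30$ ($U = 30 + 5 \cdot 0 = 30 + 0 = 30$)
$A{\left(o \right)} = \frac{2 o}{30 + o}$ ($A{\left(o \right)} = \frac{o + o}{o + 30} = \frac{2 o}{30 + o}$)
$B{\left(X,g \right)} = -10 + 6 X g$ ($B{\left(X,g \right)} = 6 X g - 10 = -10 + 6 X g$)
$\left(-23\right) \left(-78\right) B{\left(4,A{\left(-3 \right)} \right)} = \left(-23\right) \left(-78\right) \left(-10 + 6 \cdot 4 \cdot 2 \left(-3\right) \frac{1}{30 - 3}\right) = 1794 \left(-10 + 6 \cdot 4 \cdot 2 \left(-3\right) \frac{1}{27}\right) = 1794 \left(-10 + 6 \cdot 4 \left(- \frac{2}{9}\right)\right) = 1794 \left(-10 - \frac{16}{3}\right) = 1794 \left(- \frac{46}{3}\right) = -27508$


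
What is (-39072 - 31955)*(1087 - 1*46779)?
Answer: 3245365684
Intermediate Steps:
(-39072 - 31955)*(1087 - 1*46779) = -71027*(1087 - 46779) = -71027*(-45692) = 3245365684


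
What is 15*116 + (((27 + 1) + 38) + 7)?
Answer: 1813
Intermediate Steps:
15*116 + (((27 + 1) + 38) + 7) = 1740 + ((28 + 38) + 7) = 1740 + (66 + 7) = 1740 + 73 = 1813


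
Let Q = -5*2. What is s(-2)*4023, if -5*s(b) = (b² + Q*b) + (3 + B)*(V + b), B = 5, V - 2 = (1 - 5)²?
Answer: -611496/5 ≈ -1.2230e+5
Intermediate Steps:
V = 18 (V = 2 + (1 - 5)² = 2 + (-4)² = 2 + 16 = 18)
Q = -10
s(b) = -144/5 - b²/5 + 2*b/5 (s(b) = -((b² - 10*b) + (3 + 5)*(18 + b))/5 = -((b² - 10*b) + 8*(18 + b))/5 = -((b² - 10*b) + (144 + 8*b))/5 = -(144 + b² - 2*b)/5 = -144/5 - b²/5 + 2*b/5)
s(-2)*4023 = (-144/5 - ⅕*(-2)² + (⅖)*(-2))*4023 = (-144/5 - ⅕*4 - ⅘)*4023 = (-144/5 - ⅘ - ⅘)*4023 = -152/5*4023 = -611496/5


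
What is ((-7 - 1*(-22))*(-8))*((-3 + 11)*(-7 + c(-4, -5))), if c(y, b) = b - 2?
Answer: 13440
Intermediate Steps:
c(y, b) = -2 + b
((-7 - 1*(-22))*(-8))*((-3 + 11)*(-7 + c(-4, -5))) = ((-7 - 1*(-22))*(-8))*((-3 + 11)*(-7 + (-2 - 5))) = ((-7 + 22)*(-8))*(8*(-7 - 7)) = (15*(-8))*(8*(-14)) = -120*(-112) = 13440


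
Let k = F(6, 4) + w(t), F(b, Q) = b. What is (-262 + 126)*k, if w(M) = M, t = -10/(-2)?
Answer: -1496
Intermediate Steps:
t = 5 (t = -10*(-½) = 5)
k = 11 (k = 6 + 5 = 11)
(-262 + 126)*k = (-262 + 126)*11 = -136*11 = -1496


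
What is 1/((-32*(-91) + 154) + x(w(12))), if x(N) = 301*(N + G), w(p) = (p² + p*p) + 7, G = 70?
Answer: 1/112931 ≈ 8.8550e-6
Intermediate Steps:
w(p) = 7 + 2*p² (w(p) = (p² + p²) + 7 = 2*p² + 7 = 7 + 2*p²)
x(N) = 21070 + 301*N (x(N) = 301*(N + 70) = 301*(70 + N) = 21070 + 301*N)
1/((-32*(-91) + 154) + x(w(12))) = 1/((-32*(-91) + 154) + (21070 + 301*(7 + 2*12²))) = 1/((2912 + 154) + (21070 + 301*(7 + 2*144))) = 1/(3066 + (21070 + 301*(7 + 288))) = 1/(3066 + (21070 + 301*295)) = 1/(3066 + (21070 + 88795)) = 1/(3066 + 109865) = 1/112931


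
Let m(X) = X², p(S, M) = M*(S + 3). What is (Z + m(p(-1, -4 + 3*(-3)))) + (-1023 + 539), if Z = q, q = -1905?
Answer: -1713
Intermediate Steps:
p(S, M) = M*(3 + S)
Z = -1905
(Z + m(p(-1, -4 + 3*(-3)))) + (-1023 + 539) = (-1905 + ((-4 + 3*(-3))*(3 - 1))²) + (-1023 + 539) = (-1905 + ((-4 - 9)*2)²) - 484 = (-1905 + (-13*2)²) - 484 = (-1905 + (-26)²) - 484 = (-1905 + 676) - 484 = -1229 - 484 = -1713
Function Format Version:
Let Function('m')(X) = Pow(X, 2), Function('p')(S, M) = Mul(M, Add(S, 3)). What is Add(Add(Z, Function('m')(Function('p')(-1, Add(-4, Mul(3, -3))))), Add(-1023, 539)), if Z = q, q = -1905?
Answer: -1713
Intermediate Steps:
Function('p')(S, M) = Mul(M, Add(3, S))
Z = -1905
Add(Add(Z, Function('m')(Function('p')(-1, Add(-4, Mul(3, -3))))), Add(-1023, 539)) = Add(Add(-1905, Pow(Mul(Add(-4, Mul(3, -3)), Add(3, -1)), 2)), Add(-1023, 539)) = Add(Add(-1905, Pow(Mul(Add(-4, -9), 2), 2)), -484) = Add(Add(-1905, Pow(Mul(-13, 2), 2)), -484) = Add(Add(-1905, Pow(-26, 2)), -484) = Add(Add(-1905, 676), -484) = Add(-1229, -484) = -1713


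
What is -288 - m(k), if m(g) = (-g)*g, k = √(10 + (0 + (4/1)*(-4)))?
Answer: -294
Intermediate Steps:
k = I*√6 (k = √(10 + (0 + (4*1)*(-4))) = √(10 + (0 + 4*(-4))) = √(10 + (0 - 16)) = √(10 - 16) = √(-6) = I*√6 ≈ 2.4495*I)
m(g) = -g²
-288 - m(k) = -288 - (-1)*(I*√6)² = -288 - (-1)*(-6) = -288 - 1*6 = -288 - 6 = -294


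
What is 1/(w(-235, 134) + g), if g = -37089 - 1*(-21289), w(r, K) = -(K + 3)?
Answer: -1/15937 ≈ -6.2747e-5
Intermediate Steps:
w(r, K) = -3 - K (w(r, K) = -(3 + K) = -3 - K)
g = -15800 (g = -37089 + 21289 = -15800)
1/(w(-235, 134) + g) = 1/((-3 - 1*134) - 15800) = 1/((-3 - 134) - 15800) = 1/(-137 - 15800) = 1/(-15937) = -1/15937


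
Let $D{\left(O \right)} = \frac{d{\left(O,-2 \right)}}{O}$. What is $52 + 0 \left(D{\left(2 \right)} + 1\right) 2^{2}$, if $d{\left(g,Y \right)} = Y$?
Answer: $52$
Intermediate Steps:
$D{\left(O \right)} = - \frac{2}{O}$
$52 + 0 \left(D{\left(2 \right)} + 1\right) 2^{2} = 52 + 0 \left(- \frac{2}{2} + 1\right) 2^{2} = 52 + 0 \left(\left(-2\right) \frac{1}{2} + 1\right) 4 = 52 + 0 \left(-1 + 1\right) 4 = 52 + 0 \cdot 0 \cdot 4 = 52 + 0 \cdot 0 = 52 + 0 = 52$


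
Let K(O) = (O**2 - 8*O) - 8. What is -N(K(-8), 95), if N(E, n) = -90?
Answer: 90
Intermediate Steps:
K(O) = -8 + O**2 - 8*O
-N(K(-8), 95) = -1*(-90) = 90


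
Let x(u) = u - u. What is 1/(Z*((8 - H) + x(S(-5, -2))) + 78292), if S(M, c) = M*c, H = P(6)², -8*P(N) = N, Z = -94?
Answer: 8/620743 ≈ 1.2888e-5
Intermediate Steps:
P(N) = -N/8
H = 9/16 (H = (-⅛*6)² = (-¾)² = 9/16 ≈ 0.56250)
x(u) = 0
1/(Z*((8 - H) + x(S(-5, -2))) + 78292) = 1/(-94*((8 - 1*9/16) + 0) + 78292) = 1/(-94*((8 - 9/16) + 0) + 78292) = 1/(-94*(119/16 + 0) + 78292) = 1/(-94*119/16 + 78292) = 1/(-5593/8 + 78292) = 1/(620743/8) = 8/620743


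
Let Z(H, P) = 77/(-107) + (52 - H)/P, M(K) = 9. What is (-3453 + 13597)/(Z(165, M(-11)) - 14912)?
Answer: -610542/898315 ≈ -0.67965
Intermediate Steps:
Z(H, P) = -77/107 + (52 - H)/P (Z(H, P) = 77*(-1/107) + (52 - H)/P = -77/107 + (52 - H)/P)
(-3453 + 13597)/(Z(165, M(-11)) - 14912) = (-3453 + 13597)/((52 - 1*165 - 77/107*9)/9 - 14912) = 10144/((52 - 165 - 693/107)/9 - 14912) = 10144/((1/9)*(-12784/107) - 14912) = 10144/(-12784/963 - 14912) = 10144/(-14373040/963) = 10144*(-963/14373040) = -610542/898315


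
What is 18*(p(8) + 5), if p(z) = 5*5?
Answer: 540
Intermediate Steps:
p(z) = 25
18*(p(8) + 5) = 18*(25 + 5) = 18*30 = 540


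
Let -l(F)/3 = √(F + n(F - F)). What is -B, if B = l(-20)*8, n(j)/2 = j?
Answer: 48*I*√5 ≈ 107.33*I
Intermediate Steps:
n(j) = 2*j
l(F) = -3*√F (l(F) = -3*√(F + 2*(F - F)) = -3*√(F + 2*0) = -3*√(F + 0) = -3*√F)
B = -48*I*√5 (B = -6*I*√5*8 = -48*I*√5 ≈ -107.33*I)
-B = -(-48)*I*√5 = 48*I*√5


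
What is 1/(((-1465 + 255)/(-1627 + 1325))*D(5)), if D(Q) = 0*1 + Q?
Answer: 151/3025 ≈ 0.049917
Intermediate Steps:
D(Q) = Q (D(Q) = 0 + Q = Q)
1/(((-1465 + 255)/(-1627 + 1325))*D(5)) = 1/(((-1465 + 255)/(-1627 + 1325))*5) = 1/(-1210/(-302)*5) = 1/(-1210*(-1/302)*5) = 1/((605/151)*5) = 1/(3025/151) = 151/3025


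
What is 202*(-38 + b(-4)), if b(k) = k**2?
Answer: -4444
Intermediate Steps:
202*(-38 + b(-4)) = 202*(-38 + (-4)**2) = 202*(-38 + 16) = 202*(-22) = -4444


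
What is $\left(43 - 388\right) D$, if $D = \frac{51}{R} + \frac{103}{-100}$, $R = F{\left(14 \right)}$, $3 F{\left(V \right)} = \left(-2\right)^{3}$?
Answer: $\frac{278139}{40} \approx 6953.5$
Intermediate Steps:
$F{\left(V \right)} = - \frac{8}{3}$ ($F{\left(V \right)} = \frac{\left(-2\right)^{3}}{3} = \frac{1}{3} \left(-8\right) = - \frac{8}{3}$)
$R = - \frac{8}{3} \approx -2.6667$
$D = - \frac{4031}{200}$ ($D = \frac{51}{- \frac{8}{3}} + \frac{103}{-100} = 51 \left(- \frac{3}{8}\right) + 103 \left(- \frac{1}{100}\right) = - \frac{153}{8} - \frac{103}{100} = - \frac{4031}{200} \approx -20.155$)
$\left(43 - 388\right) D = \left(43 - 388\right) \left(- \frac{4031}{200}\right) = \left(-345\right) \left(- \frac{4031}{200}\right) = \frac{278139}{40}$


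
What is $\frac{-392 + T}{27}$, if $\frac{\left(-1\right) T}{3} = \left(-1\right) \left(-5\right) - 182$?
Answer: $\frac{139}{27} \approx 5.1481$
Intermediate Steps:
$T = 531$ ($T = - 3 \left(\left(-1\right) \left(-5\right) - 182\right) = - 3 \left(5 - 182\right) = \left(-3\right) \left(-177\right) = 531$)
$\frac{-392 + T}{27} = \frac{-392 + 531}{27} = 139 \cdot \frac{1}{27} = \frac{139}{27}$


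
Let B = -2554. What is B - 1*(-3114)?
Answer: 560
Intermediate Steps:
B - 1*(-3114) = -2554 - 1*(-3114) = -2554 + 3114 = 560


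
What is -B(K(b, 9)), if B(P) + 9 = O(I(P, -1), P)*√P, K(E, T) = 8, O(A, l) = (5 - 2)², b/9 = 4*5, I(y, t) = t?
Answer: 9 - 18*√2 ≈ -16.456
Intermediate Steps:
b = 180 (b = 9*(4*5) = 9*20 = 180)
O(A, l) = 9 (O(A, l) = 3² = 9)
B(P) = -9 + 9*√P
-B(K(b, 9)) = -(-9 + 9*√8) = -(-9 + 9*(2*√2)) = -(-9 + 18*√2) = 9 - 18*√2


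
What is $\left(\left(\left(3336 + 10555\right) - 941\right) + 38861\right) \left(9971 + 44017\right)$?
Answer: $2797172268$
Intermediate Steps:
$\left(\left(\left(3336 + 10555\right) - 941\right) + 38861\right) \left(9971 + 44017\right) = \left(\left(13891 - 941\right) + 38861\right) 53988 = \left(12950 + 38861\right) 53988 = 51811 \cdot 53988 = 2797172268$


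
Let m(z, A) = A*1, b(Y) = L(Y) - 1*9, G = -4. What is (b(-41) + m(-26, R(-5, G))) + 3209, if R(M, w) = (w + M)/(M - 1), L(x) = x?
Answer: 6321/2 ≈ 3160.5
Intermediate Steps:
R(M, w) = (M + w)/(-1 + M)
b(Y) = -9 + Y (b(Y) = Y - 1*9 = Y - 9 = -9 + Y)
m(z, A) = A
(b(-41) + m(-26, R(-5, G))) + 3209 = ((-9 - 41) + (-5 - 4)/(-1 - 5)) + 3209 = (-50 - 9/(-6)) + 3209 = (-50 - ⅙*(-9)) + 3209 = (-50 + 3/2) + 3209 = -97/2 + 3209 = 6321/2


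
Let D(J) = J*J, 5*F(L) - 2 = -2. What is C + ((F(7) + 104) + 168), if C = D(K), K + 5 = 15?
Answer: 372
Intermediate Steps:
K = 10 (K = -5 + 15 = 10)
F(L) = 0 (F(L) = ⅖ + (⅕)*(-2) = ⅖ - ⅖ = 0)
D(J) = J²
C = 100 (C = 10² = 100)
C + ((F(7) + 104) + 168) = 100 + ((0 + 104) + 168) = 100 + (104 + 168) = 100 + 272 = 372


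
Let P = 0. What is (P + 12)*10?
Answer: 120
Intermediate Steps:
(P + 12)*10 = (0 + 12)*10 = 12*10 = 120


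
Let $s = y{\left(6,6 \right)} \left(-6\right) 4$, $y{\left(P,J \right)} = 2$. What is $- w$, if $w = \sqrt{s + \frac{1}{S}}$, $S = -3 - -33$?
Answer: $- \frac{i \sqrt{43170}}{30} \approx - 6.9258 i$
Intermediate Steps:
$S = 30$ ($S = -3 + 33 = 30$)
$s = -48$ ($s = 2 \left(-6\right) 4 = \left(-12\right) 4 = -48$)
$w = \frac{i \sqrt{43170}}{30}$ ($w = \sqrt{-48 + \frac{1}{30}} = \sqrt{- \frac{1439}{30}} = \frac{i \sqrt{43170}}{30} \approx 6.9258 i$)
$- w = - \frac{i \sqrt{43170}}{30}$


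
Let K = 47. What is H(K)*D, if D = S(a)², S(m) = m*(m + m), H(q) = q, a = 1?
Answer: 188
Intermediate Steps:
S(m) = 2*m² (S(m) = m*(2*m) = 2*m²)
D = 4 (D = (2*1²)² = (2*1)² = 2² = 4)
H(K)*D = 47*4 = 188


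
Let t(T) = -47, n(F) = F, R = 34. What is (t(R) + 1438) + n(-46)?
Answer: 1345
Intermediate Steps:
(t(R) + 1438) + n(-46) = (-47 + 1438) - 46 = 1391 - 46 = 1345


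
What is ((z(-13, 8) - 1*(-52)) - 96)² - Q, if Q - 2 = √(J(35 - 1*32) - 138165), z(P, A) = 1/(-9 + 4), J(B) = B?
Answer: 48791/25 - I*√138162 ≈ 1951.6 - 371.7*I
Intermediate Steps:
z(P, A) = -⅕ (z(P, A) = 1/(-5) = -⅕)
Q = 2 + I*√138162 (Q = 2 + √((35 - 1*32) - 138165) = 2 + √((35 - 32) - 138165) = 2 + √(3 - 138165) = 2 + √(-138162) = 2 + I*√138162 ≈ 2.0 + 371.7*I)
((z(-13, 8) - 1*(-52)) - 96)² - Q = ((-⅕ - 1*(-52)) - 96)² - (2 + I*√138162) = ((-⅕ + 52) - 96)² + (-2 - I*√138162) = (259/5 - 96)² + (-2 - I*√138162) = (-221/5)² + (-2 - I*√138162) = 48841/25 + (-2 - I*√138162) = 48791/25 - I*√138162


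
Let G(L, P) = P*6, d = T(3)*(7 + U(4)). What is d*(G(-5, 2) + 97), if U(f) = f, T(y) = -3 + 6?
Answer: 3597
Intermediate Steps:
T(y) = 3
d = 33 (d = 3*(7 + 4) = 3*11 = 33)
G(L, P) = 6*P
d*(G(-5, 2) + 97) = 33*(6*2 + 97) = 33*(12 + 97) = 33*109 = 3597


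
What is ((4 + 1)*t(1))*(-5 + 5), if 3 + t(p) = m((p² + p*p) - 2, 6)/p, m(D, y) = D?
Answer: 0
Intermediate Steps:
t(p) = -3 + (-2 + 2*p²)/p (t(p) = -3 + ((p² + p*p) - 2)/p = -3 + ((p² + p²) - 2)/p = -3 + (2*p² - 2)/p = -3 + (-2 + 2*p²)/p)
((4 + 1)*t(1))*(-5 + 5) = ((4 + 1)*(-3 - 2/1 + 2*1))*(-5 + 5) = (5*(-3 - 2*1 + 2))*0 = (5*(-3 - 2 + 2))*0 = (5*(-3))*0 = -15*0 = 0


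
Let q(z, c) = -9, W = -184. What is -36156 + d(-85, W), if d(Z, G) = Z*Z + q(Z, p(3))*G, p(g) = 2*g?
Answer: -27275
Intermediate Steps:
d(Z, G) = Z² - 9*G (d(Z, G) = Z*Z - 9*G = Z² - 9*G)
-36156 + d(-85, W) = -36156 + ((-85)² - 9*(-184)) = -36156 + (7225 + 1656) = -36156 + 8881 = -27275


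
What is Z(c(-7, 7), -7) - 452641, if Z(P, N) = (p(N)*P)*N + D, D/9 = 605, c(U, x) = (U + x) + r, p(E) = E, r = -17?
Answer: -448029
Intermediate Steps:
c(U, x) = -17 + U + x (c(U, x) = (U + x) - 17 = -17 + U + x)
D = 5445 (D = 9*605 = 5445)
Z(P, N) = 5445 + P*N² (Z(P, N) = (N*P)*N + 5445 = P*N² + 5445 = 5445 + P*N²)
Z(c(-7, 7), -7) - 452641 = (5445 + (-17 - 7 + 7)*(-7)²) - 452641 = (5445 - 17*49) - 452641 = (5445 - 833) - 452641 = 4612 - 452641 = -448029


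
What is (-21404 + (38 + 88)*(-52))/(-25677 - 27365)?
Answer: 13978/26521 ≈ 0.52705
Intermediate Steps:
(-21404 + (38 + 88)*(-52))/(-25677 - 27365) = (-21404 + 126*(-52))/(-53042) = (-21404 - 6552)*(-1/53042) = -27956*(-1/53042) = 13978/26521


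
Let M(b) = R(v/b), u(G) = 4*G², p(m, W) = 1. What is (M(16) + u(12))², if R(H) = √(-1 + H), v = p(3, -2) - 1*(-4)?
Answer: (2304 + I*√11)²/16 ≈ 3.3178e+5 + 955.19*I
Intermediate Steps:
v = 5 (v = 1 - 1*(-4) = 1 + 4 = 5)
M(b) = √(-1 + 5/b)
(M(16) + u(12))² = (√((5 - 1*16)/16) + 4*12²)² = (√((5 - 16)/16) + 4*144)² = (√((1/16)*(-11)) + 576)² = (√(-11/16) + 576)² = (I*√11/4 + 576)² = (576 + I*√11/4)²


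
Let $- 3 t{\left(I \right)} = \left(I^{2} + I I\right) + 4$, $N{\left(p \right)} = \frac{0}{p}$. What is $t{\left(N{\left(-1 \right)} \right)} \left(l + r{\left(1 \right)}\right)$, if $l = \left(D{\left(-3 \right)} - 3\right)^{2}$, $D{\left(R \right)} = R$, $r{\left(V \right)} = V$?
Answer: $- \frac{148}{3} \approx -49.333$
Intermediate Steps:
$N{\left(p \right)} = 0$
$l = 36$ ($l = \left(-3 - 3\right)^{2} = \left(-6\right)^{2} = 36$)
$t{\left(I \right)} = - \frac{4}{3} - \frac{2 I^{2}}{3}$ ($t{\left(I \right)} = - \frac{\left(I^{2} + I I\right) + 4}{3} = - \frac{\left(I^{2} + I^{2}\right) + 4}{3} = - \frac{2 I^{2} + 4}{3} = - \frac{4 + 2 I^{2}}{3} = - \frac{4}{3} - \frac{2 I^{2}}{3}$)
$t{\left(N{\left(-1 \right)} \right)} \left(l + r{\left(1 \right)}\right) = \left(- \frac{4}{3} - \frac{2 \cdot 0^{2}}{3}\right) \left(36 + 1\right) = \left(- \frac{4}{3} - 0\right) 37 = \left(- \frac{4}{3} + 0\right) 37 = \left(- \frac{4}{3}\right) 37 = - \frac{148}{3}$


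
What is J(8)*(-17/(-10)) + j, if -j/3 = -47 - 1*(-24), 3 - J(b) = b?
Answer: 121/2 ≈ 60.500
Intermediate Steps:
J(b) = 3 - b
j = 69 (j = -3*(-47 - 1*(-24)) = -3*(-47 + 24) = -3*(-23) = 69)
J(8)*(-17/(-10)) + j = (3 - 1*8)*(-17/(-10)) + 69 = (3 - 8)*(-17*(-1/10)) + 69 = -5*17/10 + 69 = -17/2 + 69 = 121/2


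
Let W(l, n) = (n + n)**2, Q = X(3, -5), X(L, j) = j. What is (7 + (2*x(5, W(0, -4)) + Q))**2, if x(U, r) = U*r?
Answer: 412164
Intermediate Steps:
Q = -5
W(l, n) = 4*n**2 (W(l, n) = (2*n)**2 = 4*n**2)
(7 + (2*x(5, W(0, -4)) + Q))**2 = (7 + (2*(5*(4*(-4)**2)) - 5))**2 = (7 + (2*(5*(4*16)) - 5))**2 = (7 + (2*(5*64) - 5))**2 = (7 + (2*320 - 5))**2 = (7 + (640 - 5))**2 = (7 + 635)**2 = 642**2 = 412164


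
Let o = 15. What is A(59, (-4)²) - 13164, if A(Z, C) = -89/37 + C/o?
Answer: -7306763/555 ≈ -13165.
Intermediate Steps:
A(Z, C) = -89/37 + C/15
A(59, (-4)²) - 13164 = (-89/37 + (1/15)*(-4)²) - 13164 = (-89/37 + (1/15)*16) - 13164 = (-89/37 + 16/15) - 13164 = -743/555 - 13164 = -7306763/555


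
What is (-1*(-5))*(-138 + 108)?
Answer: -150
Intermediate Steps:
(-1*(-5))*(-138 + 108) = 5*(-30) = -150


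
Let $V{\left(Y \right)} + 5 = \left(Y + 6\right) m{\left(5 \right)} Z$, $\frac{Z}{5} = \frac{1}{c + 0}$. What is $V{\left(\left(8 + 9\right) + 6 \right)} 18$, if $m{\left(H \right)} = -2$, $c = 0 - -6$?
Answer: $-960$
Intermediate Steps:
$c = 6$ ($c = 0 + 6 = 6$)
$Z = \frac{5}{6}$ ($Z = \frac{5}{6 + 0} = \frac{5}{6} \approx 0.83333$)
$V{\left(Y \right)} = -15 - \frac{5 Y}{3}$ ($V{\left(Y \right)} = -5 + \left(Y + 6\right) \left(-2\right) \frac{5}{6} = -5 + \left(6 + Y\right) \left(-2\right) \frac{5}{6} = -5 + \left(-12 - 2 Y\right) \frac{5}{6} = -5 - \left(10 + \frac{5 Y}{3}\right) = -15 - \frac{5 Y}{3}$)
$V{\left(\left(8 + 9\right) + 6 \right)} 18 = \left(-15 - \frac{5 \left(\left(8 + 9\right) + 6\right)}{3}\right) 18 = \left(-15 - \frac{5 \left(17 + 6\right)}{3}\right) 18 = \left(-15 - \frac{115}{3}\right) 18 = \left(- \frac{160}{3}\right) 18 = -960$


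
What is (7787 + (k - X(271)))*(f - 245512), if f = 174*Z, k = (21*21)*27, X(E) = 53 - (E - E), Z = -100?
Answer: -5163854592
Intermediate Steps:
X(E) = 53 (X(E) = 53 - 1*0 = 53 + 0 = 53)
k = 11907 (k = 441*27 = 11907)
f = -17400 (f = 174*(-100) = -17400)
(7787 + (k - X(271)))*(f - 245512) = (7787 + (11907 - 1*53))*(-17400 - 245512) = (7787 + (11907 - 53))*(-262912) = (7787 + 11854)*(-262912) = 19641*(-262912) = -5163854592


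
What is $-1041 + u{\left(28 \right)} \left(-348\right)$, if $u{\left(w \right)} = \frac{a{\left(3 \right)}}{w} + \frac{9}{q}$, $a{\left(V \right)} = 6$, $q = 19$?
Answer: $- \frac{170295}{133} \approx -1280.4$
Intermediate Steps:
$u{\left(w \right)} = \frac{9}{19} + \frac{6}{w}$ ($u{\left(w \right)} = \frac{6}{w} + \frac{9}{19} = \frac{9}{19} + \frac{6}{w}$)
$-1041 + u{\left(28 \right)} \left(-348\right) = -1041 + \left(\frac{9}{19} + \frac{6}{28}\right) \left(-348\right) = -1041 + \left(\frac{9}{19} + 6 \cdot \frac{1}{28}\right) \left(-348\right) = -1041 + \left(\frac{9}{19} + \frac{3}{14}\right) \left(-348\right) = -1041 + \frac{183}{266} \left(-348\right) = -1041 - \frac{31842}{133} = - \frac{170295}{133}$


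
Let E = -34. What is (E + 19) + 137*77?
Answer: 10534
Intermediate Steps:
(E + 19) + 137*77 = (-34 + 19) + 137*77 = -15 + 10549 = 10534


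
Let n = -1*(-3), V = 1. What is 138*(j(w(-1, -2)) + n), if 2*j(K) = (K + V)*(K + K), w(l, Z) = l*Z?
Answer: 1242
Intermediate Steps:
w(l, Z) = Z*l
j(K) = K*(1 + K) (j(K) = ((K + 1)*(K + K))/2 = ((1 + K)*(2*K))/2 = (2*K*(1 + K))/2 = K*(1 + K))
n = 3
138*(j(w(-1, -2)) + n) = 138*((-2*(-1))*(1 - 2*(-1)) + 3) = 138*(2*(1 + 2) + 3) = 138*(2*3 + 3) = 138*(6 + 3) = 138*9 = 1242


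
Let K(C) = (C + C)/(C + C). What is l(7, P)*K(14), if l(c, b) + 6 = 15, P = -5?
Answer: 9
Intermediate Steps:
l(c, b) = 9 (l(c, b) = -6 + 15 = 9)
K(C) = 1 (K(C) = (2*C)/((2*C)) = (2*C)*(1/(2*C)) = 1)
l(7, P)*K(14) = 9*1 = 9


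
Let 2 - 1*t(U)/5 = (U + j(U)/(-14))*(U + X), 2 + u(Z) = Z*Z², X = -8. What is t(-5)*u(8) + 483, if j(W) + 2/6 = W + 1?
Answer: -1049344/7 ≈ -1.4991e+5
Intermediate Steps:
j(W) = ⅔ + W (j(W) = -⅓ + (W + 1) = -⅓ + (1 + W) = ⅔ + W)
u(Z) = -2 + Z³ (u(Z) = -2 + Z*Z² = -2 + Z³)
t(U) = 10 - 5*(-8 + U)*(-1/21 + 13*U/14) (t(U) = 10 - 5*(U + (⅔ + U)/(-14))*(U - 8) = 10 - 5*(U + (⅔ + U)*(-1/14))*(-8 + U) = 10 - 5*(U + (-1/21 - U/14))*(-8 + U) = 10 - 5*(-1/21 + 13*U/14)*(-8 + U) = 10 - 5*(-8 + U)*(-1/21 + 13*U/14))
t(-5)*u(8) + 483 = (170/21 - 65/14*(-5)² + (785/21)*(-5))*(-2 + 8³) + 483 = (170/21 - 65/14*25 - 3925/21)*(-2 + 512) + 483 = (170/21 - 1625/14 - 3925/21)*510 + 483 = -12385/42*510 + 483 = -1052725/7 + 483 = -1049344/7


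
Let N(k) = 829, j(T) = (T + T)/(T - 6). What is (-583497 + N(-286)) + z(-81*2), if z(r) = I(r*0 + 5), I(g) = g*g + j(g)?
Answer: -582653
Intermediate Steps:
j(T) = 2*T/(-6 + T) (j(T) = (2*T)/(-6 + T) = 2*T/(-6 + T))
I(g) = g² + 2*g/(-6 + g) (I(g) = g*g + 2*g/(-6 + g) = g² + 2*g/(-6 + g))
z(r) = 15 (z(r) = (r*0 + 5)*(2 + (r*0 + 5)*(-6 + (r*0 + 5)))/(-6 + (r*0 + 5)) = (0 + 5)*(2 + (0 + 5)*(-6 + (0 + 5)))/(-6 + (0 + 5)) = 5*(2 + 5*(-6 + 5))/(-6 + 5) = 5*(2 + 5*(-1))/(-1) = 5*(-1)*(2 - 5) = 5*(-1)*(-3) = 15)
(-583497 + N(-286)) + z(-81*2) = (-583497 + 829) + 15 = -582668 + 15 = -582653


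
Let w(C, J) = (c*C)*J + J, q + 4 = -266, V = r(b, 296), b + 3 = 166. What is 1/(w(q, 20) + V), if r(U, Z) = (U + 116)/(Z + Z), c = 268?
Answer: -592/856730281 ≈ -6.9100e-7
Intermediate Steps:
b = 163 (b = -3 + 166 = 163)
r(U, Z) = (116 + U)/(2*Z) (r(U, Z) = (116 + U)/((2*Z)) = (116 + U)*(1/(2*Z)) = (116 + U)/(2*Z))
V = 279/592 (V = (½)*(116 + 163)/296 = (½)*(1/296)*279 = 279/592 ≈ 0.47128)
q = -270 (q = -4 - 266 = -270)
w(C, J) = J + 268*C*J (w(C, J) = (268*C)*J + J = 268*C*J + J = J + 268*C*J)
1/(w(q, 20) + V) = 1/(20*(1 + 268*(-270)) + 279/592) = 1/(20*(1 - 72360) + 279/592) = 1/(20*(-72359) + 279/592) = 1/(-1447180 + 279/592) = 1/(-856730281/592) = -592/856730281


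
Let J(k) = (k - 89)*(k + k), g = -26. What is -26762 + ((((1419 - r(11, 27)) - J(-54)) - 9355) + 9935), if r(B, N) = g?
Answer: -40181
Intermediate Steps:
r(B, N) = -26
J(k) = 2*k*(-89 + k) (J(k) = (-89 + k)*(2*k) = 2*k*(-89 + k))
-26762 + ((((1419 - r(11, 27)) - J(-54)) - 9355) + 9935) = -26762 + ((((1419 - 1*(-26)) - 2*(-54)*(-89 - 54)) - 9355) + 9935) = -26762 + ((((1419 + 26) - 2*(-54)*(-143)) - 9355) + 9935) = -26762 + (((1445 - 1*15444) - 9355) + 9935) = -26762 + (((1445 - 15444) - 9355) + 9935) = -26762 + ((-13999 - 9355) + 9935) = -26762 + (-23354 + 9935) = -26762 - 13419 = -40181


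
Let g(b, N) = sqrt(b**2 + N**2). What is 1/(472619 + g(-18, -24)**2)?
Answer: 1/473519 ≈ 2.1118e-6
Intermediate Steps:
g(b, N) = sqrt(N**2 + b**2)
1/(472619 + g(-18, -24)**2) = 1/(472619 + (sqrt((-24)**2 + (-18)**2))**2) = 1/(472619 + (sqrt(576 + 324))**2) = 1/(472619 + (sqrt(900))**2) = 1/(472619 + 30**2) = 1/(472619 + 900) = 1/473519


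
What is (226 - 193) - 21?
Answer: 12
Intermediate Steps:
(226 - 193) - 21 = 33 - 21 = 12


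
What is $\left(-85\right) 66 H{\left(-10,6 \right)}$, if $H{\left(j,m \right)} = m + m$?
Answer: $-67320$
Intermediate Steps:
$H{\left(j,m \right)} = 2 m$
$\left(-85\right) 66 H{\left(-10,6 \right)} = \left(-85\right) 66 \cdot 2 \cdot 6 = \left(-5610\right) 12 = -67320$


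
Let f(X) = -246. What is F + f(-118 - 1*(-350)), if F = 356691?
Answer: 356445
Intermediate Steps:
F + f(-118 - 1*(-350)) = 356691 - 246 = 356445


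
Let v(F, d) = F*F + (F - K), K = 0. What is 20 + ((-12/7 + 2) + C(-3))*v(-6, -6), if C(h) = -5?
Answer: -850/7 ≈ -121.43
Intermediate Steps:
v(F, d) = F + F**2 (v(F, d) = F*F + (F - 1*0) = F**2 + (F + 0) = F**2 + F = F + F**2)
20 + ((-12/7 + 2) + C(-3))*v(-6, -6) = 20 + ((-12/7 + 2) - 5)*(-6*(1 - 6)) = 20 + ((-12*1/7 + 2) - 5)*(-6*(-5)) = 20 + ((-12/7 + 2) - 5)*30 = 20 + (2/7 - 5)*30 = 20 - 33/7*30 = 20 - 990/7 = -850/7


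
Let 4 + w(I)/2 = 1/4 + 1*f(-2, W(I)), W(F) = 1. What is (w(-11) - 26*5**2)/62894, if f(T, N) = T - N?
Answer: -1327/125788 ≈ -0.010550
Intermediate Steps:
w(I) = -27/2 (w(I) = -8 + 2*(1/4 + 1*(-2 - 1*1)) = -8 + 2*(1/4 + 1*(-2 - 1)) = -8 + 2*(1/4 + 1*(-3)) = -8 + 2*(1/4 - 3) = -8 + 2*(-11/4) = -8 - 11/2 = -27/2)
(w(-11) - 26*5**2)/62894 = (-27/2 - 26*5**2)/62894 = (-27/2 - 26*25)*(1/62894) = (-27/2 - 650)*(1/62894) = -1327/2*1/62894 = -1327/125788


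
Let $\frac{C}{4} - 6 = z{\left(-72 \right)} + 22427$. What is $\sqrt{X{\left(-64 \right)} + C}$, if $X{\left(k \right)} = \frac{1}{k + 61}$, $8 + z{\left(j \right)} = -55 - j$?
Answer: $\frac{\sqrt{807909}}{3} \approx 299.61$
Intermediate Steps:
$z{\left(j \right)} = -63 - j$ ($z{\left(j \right)} = -8 - \left(55 + j\right) = -63 - j$)
$X{\left(k \right)} = \frac{1}{61 + k}$
$C = 89768$ ($C = 24 + 4 \left(\left(-63 - -72\right) + 22427\right) = 24 + 4 \left(\left(-63 + 72\right) + 22427\right) = 24 + 4 \left(9 + 22427\right) = 24 + 4 \cdot 22436 = 24 + 89744 = 89768$)
$\sqrt{X{\left(-64 \right)} + C} = \sqrt{\frac{1}{61 - 64} + 89768} = \sqrt{\frac{1}{-3} + 89768} = \sqrt{- \frac{1}{3} + 89768} = \sqrt{\frac{269303}{3}} = \frac{\sqrt{807909}}{3}$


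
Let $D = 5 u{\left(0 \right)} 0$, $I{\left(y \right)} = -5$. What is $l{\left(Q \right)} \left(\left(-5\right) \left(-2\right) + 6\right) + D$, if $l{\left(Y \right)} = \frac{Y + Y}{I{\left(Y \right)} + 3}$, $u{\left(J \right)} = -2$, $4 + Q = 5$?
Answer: $-16$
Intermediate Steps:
$Q = 1$ ($Q = -4 + 5 = 1$)
$D = 0$ ($D = 5 \left(\left(-2\right) 0\right) = 5 \cdot 0 = 0$)
$l{\left(Y \right)} = - Y$ ($l{\left(Y \right)} = \frac{Y + Y}{-5 + 3} = \frac{2 Y}{-2} = 2 Y \left(- \frac{1}{2}\right) = - Y$)
$l{\left(Q \right)} \left(\left(-5\right) \left(-2\right) + 6\right) + D = \left(-1\right) 1 \left(\left(-5\right) \left(-2\right) + 6\right) + 0 = - (10 + 6) + 0 = \left(-1\right) 16 + 0 = -16 + 0 = -16$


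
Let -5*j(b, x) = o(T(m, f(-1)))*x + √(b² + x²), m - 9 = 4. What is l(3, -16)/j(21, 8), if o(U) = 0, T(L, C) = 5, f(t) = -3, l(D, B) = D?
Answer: -3*√505/101 ≈ -0.66749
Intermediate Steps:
m = 13 (m = 9 + 4 = 13)
j(b, x) = -√(b² + x²)/5 (j(b, x) = -(0*x + √(b² + x²))/5 = -(0 + √(b² + x²))/5 = -√(b² + x²)/5)
l(3, -16)/j(21, 8) = 3/((-√(21² + 8²)/5)) = 3/((-√(441 + 64)/5)) = 3/((-√505/5)) = 3*(-√505/101) = -3*√505/101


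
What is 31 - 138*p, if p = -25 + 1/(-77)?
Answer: 268175/77 ≈ 3482.8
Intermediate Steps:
p = -1926/77 (p = -25 - 1/77 = -1926/77 ≈ -25.013)
31 - 138*p = 31 - 138*(-1926/77) = 31 + 265788/77 = 268175/77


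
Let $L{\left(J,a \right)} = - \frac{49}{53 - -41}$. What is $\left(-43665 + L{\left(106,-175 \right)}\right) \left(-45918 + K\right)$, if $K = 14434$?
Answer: $\frac{64613967778}{47} \approx 1.3748 \cdot 10^{9}$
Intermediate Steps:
$L{\left(J,a \right)} = - \frac{49}{94}$ ($L{\left(J,a \right)} = - \frac{49}{53 + 41} = - \frac{49}{94}$)
$\left(-43665 + L{\left(106,-175 \right)}\right) \left(-45918 + K\right) = \left(-43665 - \frac{49}{94}\right) \left(-45918 + 14434\right) = \left(- \frac{4104559}{94}\right) \left(-31484\right) = \frac{64613967778}{47}$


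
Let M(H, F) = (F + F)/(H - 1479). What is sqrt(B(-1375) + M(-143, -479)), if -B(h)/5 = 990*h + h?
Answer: sqrt(4481135776594)/811 ≈ 2610.2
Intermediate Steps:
B(h) = -4955*h (B(h) = -5*(990*h + h) = -4955*h)
M(H, F) = 2*F/(-1479 + H) (M(H, F) = (2*F)/(-1479 + H) = 2*F/(-1479 + H))
sqrt(B(-1375) + M(-143, -479)) = sqrt(-4955*(-1375) + 2*(-479)/(-1479 - 143)) = sqrt(6813125 + 2*(-479)/(-1622)) = sqrt(6813125 + 2*(-479)*(-1/1622)) = sqrt(6813125 + 479/811) = sqrt(5525444854/811) = sqrt(4481135776594)/811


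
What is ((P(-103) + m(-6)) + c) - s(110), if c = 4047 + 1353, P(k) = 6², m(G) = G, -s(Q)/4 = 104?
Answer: 5846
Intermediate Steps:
s(Q) = -416 (s(Q) = -4*104 = -416)
P(k) = 36
c = 5400
((P(-103) + m(-6)) + c) - s(110) = ((36 - 6) + 5400) - 1*(-416) = (30 + 5400) + 416 = 5430 + 416 = 5846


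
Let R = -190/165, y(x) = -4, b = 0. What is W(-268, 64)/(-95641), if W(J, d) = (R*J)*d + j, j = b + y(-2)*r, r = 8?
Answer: -92960/450879 ≈ -0.20618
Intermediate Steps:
R = -38/33 (R = -190*1/165 = -38/33 ≈ -1.1515)
j = -32 (j = 0 - 4*8 = 0 - 32 = -32)
W(J, d) = -32 - 38*J*d/33 (W(J, d) = (-38*J/33)*d - 32 = -38*J*d/33 - 32 = -32 - 38*J*d/33)
W(-268, 64)/(-95641) = (-32 - 38/33*(-268)*64)/(-95641) = (-32 + 651776/33)*(-1/95641) = (650720/33)*(-1/95641) = -92960/450879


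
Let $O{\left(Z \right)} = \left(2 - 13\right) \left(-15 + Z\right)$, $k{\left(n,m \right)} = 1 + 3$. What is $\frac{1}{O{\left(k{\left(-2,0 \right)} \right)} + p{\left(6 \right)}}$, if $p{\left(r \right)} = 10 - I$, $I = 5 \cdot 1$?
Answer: $\frac{1}{126} \approx 0.0079365$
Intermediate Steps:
$k{\left(n,m \right)} = 4$
$I = 5$
$p{\left(r \right)} = 5$ ($p{\left(r \right)} = 10 - 5 = 5$)
$O{\left(Z \right)} = 165 - 11 Z$ ($O{\left(Z \right)} = - 11 \left(-15 + Z\right) = 165 - 11 Z$)
$\frac{1}{O{\left(k{\left(-2,0 \right)} \right)} + p{\left(6 \right)}} = \frac{1}{\left(165 - 44\right) + 5} = \frac{1}{121 + 5} = \frac{1}{126}$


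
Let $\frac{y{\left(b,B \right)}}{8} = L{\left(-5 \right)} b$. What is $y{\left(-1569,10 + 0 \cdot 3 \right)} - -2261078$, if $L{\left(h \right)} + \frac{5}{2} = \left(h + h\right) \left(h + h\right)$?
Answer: $1037258$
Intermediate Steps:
$L{\left(h \right)} = - \frac{5}{2} + 4 h^{2}$ ($L{\left(h \right)} = - \frac{5}{2} + \left(h + h\right) \left(h + h\right) = - \frac{5}{2} + 2 h 2 h = - \frac{5}{2} + 4 h^{2}$)
$y{\left(b,B \right)} = 780 b$ ($y{\left(b,B \right)} = 8 \left(- \frac{5}{2} + 4 \left(-5\right)^{2}\right) b = 8 \left(- \frac{5}{2} + 4 \cdot 25\right) b = 8 \left(- \frac{5}{2} + 100\right) b = 8 \frac{195 b}{2} = 780 b$)
$y{\left(-1569,10 + 0 \cdot 3 \right)} - -2261078 = 780 \left(-1569\right) - -2261078 = -1223820 + 2261078 = 1037258$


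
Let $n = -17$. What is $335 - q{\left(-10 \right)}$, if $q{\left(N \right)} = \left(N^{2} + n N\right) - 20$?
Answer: $85$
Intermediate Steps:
$q{\left(N \right)} = -20 + N^{2} - 17 N$ ($q{\left(N \right)} = \left(N^{2} - 17 N\right) - 20 = -20 + N^{2} - 17 N$)
$335 - q{\left(-10 \right)} = 335 - \left(-20 + \left(-10\right)^{2} - -170\right) = 335 - \left(-20 + 100 + 170\right) = 335 - 250 = 85$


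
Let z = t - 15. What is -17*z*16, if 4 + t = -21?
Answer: 10880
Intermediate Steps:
t = -25 (t = -4 - 21 = -25)
z = -40 (z = -25 - 15 = -40)
-17*z*16 = -17*(-40)*16 = 680*16 = 10880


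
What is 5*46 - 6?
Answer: 224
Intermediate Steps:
5*46 - 6 = 230 - 6 = 224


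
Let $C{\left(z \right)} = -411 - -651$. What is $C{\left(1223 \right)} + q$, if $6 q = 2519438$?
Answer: $\frac{1260439}{3} \approx 4.2015 \cdot 10^{5}$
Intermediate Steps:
$q = \frac{1259719}{3}$ ($q = \frac{1}{6} \cdot 2519438 = \frac{1259719}{3} \approx 4.1991 \cdot 10^{5}$)
$C{\left(z \right)} = 240$ ($C{\left(z \right)} = -411 + 651 = 240$)
$C{\left(1223 \right)} + q = 240 + \frac{1259719}{3} = \frac{1260439}{3}$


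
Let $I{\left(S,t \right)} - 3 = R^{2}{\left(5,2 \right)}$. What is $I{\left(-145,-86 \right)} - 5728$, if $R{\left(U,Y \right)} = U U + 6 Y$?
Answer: $-4356$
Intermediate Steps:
$R{\left(U,Y \right)} = U^{2} + 6 Y$
$I{\left(S,t \right)} = 1372$ ($I{\left(S,t \right)} = 3 + \left(5^{2} + 6 \cdot 2\right)^{2} = 3 + \left(25 + 12\right)^{2} = 3 + 37^{2} = 3 + 1369 = 1372$)
$I{\left(-145,-86 \right)} - 5728 = 1372 - 5728 = -4356$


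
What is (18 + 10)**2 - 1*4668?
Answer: -3884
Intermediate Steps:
(18 + 10)**2 - 1*4668 = 28**2 - 4668 = 784 - 4668 = -3884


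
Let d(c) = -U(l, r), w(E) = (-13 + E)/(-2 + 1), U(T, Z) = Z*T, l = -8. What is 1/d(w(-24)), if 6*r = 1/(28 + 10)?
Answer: 57/2 ≈ 28.500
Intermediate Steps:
r = 1/228 (r = 1/(6*(28 + 10)) = (1/6)/38 = (1/6)*(1/38) = 1/228 ≈ 0.0043860)
U(T, Z) = T*Z
w(E) = 13 - E (w(E) = (-13 + E)/(-1) = (-13 + E)*(-1) = 13 - E)
d(c) = 2/57 (d(c) = -(-8)/228 = -1*(-2/57) = 2/57)
1/d(w(-24)) = 1/(2/57) = 57/2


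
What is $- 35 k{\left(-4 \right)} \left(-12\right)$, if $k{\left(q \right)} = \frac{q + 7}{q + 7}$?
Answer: $420$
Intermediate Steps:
$k{\left(q \right)} = 1$ ($k{\left(q \right)} = \frac{7 + q}{7 + q} = 1$)
$- 35 k{\left(-4 \right)} \left(-12\right) = \left(-35\right) 1 \left(-12\right) = \left(-35\right) \left(-12\right) = 420$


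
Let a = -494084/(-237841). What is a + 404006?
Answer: 96089685130/237841 ≈ 4.0401e+5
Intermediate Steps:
a = 494084/237841 (a = -494084*(-1/237841) = 494084/237841 ≈ 2.0774)
a + 404006 = 494084/237841 + 404006 = 96089685130/237841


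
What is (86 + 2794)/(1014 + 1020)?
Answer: 160/113 ≈ 1.4159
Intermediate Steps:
(86 + 2794)/(1014 + 1020) = 2880/2034 = 2880*(1/2034) = 160/113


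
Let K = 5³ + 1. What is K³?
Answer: 2000376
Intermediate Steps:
K = 126 (K = 125 + 1 = 126)
K³ = 126³ = 2000376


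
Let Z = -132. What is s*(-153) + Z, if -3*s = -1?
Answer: -183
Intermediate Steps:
s = ⅓ (s = -⅓*(-1) = ⅓ ≈ 0.33333)
s*(-153) + Z = (⅓)*(-153) - 132 = -51 - 132 = -183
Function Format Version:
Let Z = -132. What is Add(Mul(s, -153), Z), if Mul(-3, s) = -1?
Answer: -183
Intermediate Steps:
s = Rational(1, 3) (s = Mul(Rational(-1, 3), -1) = Rational(1, 3) ≈ 0.33333)
Add(Mul(s, -153), Z) = Add(Mul(Rational(1, 3), -153), -132) = Add(-51, -132) = -183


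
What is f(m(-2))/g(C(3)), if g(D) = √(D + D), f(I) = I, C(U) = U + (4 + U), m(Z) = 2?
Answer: √5/5 ≈ 0.44721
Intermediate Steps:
C(U) = 4 + 2*U
g(D) = √2*√D (g(D) = √(2*D) = √2*√D)
f(m(-2))/g(C(3)) = 2/(√2*√(4 + 2*3)) = 2/(√2*√(4 + 6)) = 2/(√2*√10) = 2/(2*√5) = (√5/10)*2 = √5/5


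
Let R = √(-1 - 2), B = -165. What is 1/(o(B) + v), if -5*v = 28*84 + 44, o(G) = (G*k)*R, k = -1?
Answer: -11980/7782691 - 4125*I*√3/7782691 ≈ -0.0015393 - 0.00091803*I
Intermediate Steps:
R = I*√3 (R = √(-3) = I*√3 ≈ 1.732*I)
o(G) = -I*G*√3 (o(G) = (G*(-1))*(I*√3) = (-G)*(I*√3) = -I*G*√3)
v = -2396/5 (v = -(28*84 + 44)/5 = -(2352 + 44)/5 = -⅕*2396 = -2396/5 ≈ -479.20)
1/(o(B) + v) = 1/(-1*I*(-165)*√3 - 2396/5) = 1/(165*I*√3 - 2396/5) = 1/(-2396/5 + 165*I*√3)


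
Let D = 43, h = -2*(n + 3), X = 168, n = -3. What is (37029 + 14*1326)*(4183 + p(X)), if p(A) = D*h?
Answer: 232545519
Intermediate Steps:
h = 0 (h = -2*(-3 + 3) = -2*0 = 0)
p(A) = 0 (p(A) = 43*0 = 0)
(37029 + 14*1326)*(4183 + p(X)) = (37029 + 14*1326)*(4183 + 0) = (37029 + 18564)*4183 = 55593*4183 = 232545519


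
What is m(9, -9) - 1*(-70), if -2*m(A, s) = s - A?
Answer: 79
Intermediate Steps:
m(A, s) = A/2 - s/2 (m(A, s) = -(s - A)/2 = A/2 - s/2)
m(9, -9) - 1*(-70) = ((1/2)*9 - 1/2*(-9)) - 1*(-70) = (9/2 + 9/2) + 70 = 9 + 70 = 79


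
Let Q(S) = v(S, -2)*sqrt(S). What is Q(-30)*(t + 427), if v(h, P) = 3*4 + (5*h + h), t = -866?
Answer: 73752*I*sqrt(30) ≈ 4.0396e+5*I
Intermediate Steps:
v(h, P) = 12 + 6*h
Q(S) = sqrt(S)*(12 + 6*S) (Q(S) = (12 + 6*S)*sqrt(S) = sqrt(S)*(12 + 6*S))
Q(-30)*(t + 427) = (6*sqrt(-30)*(2 - 30))*(-866 + 427) = (6*(I*sqrt(30))*(-28))*(-439) = -168*I*sqrt(30)*(-439) = 73752*I*sqrt(30)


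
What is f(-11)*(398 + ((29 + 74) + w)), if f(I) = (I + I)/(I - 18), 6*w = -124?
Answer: 31702/87 ≈ 364.39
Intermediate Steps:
w = -62/3 (w = (⅙)*(-124) = -62/3 ≈ -20.667)
f(I) = 2*I/(-18 + I) (f(I) = (2*I)/(-18 + I) = 2*I/(-18 + I))
f(-11)*(398 + ((29 + 74) + w)) = (2*(-11)/(-18 - 11))*(398 + ((29 + 74) - 62/3)) = (2*(-11)/(-29))*(398 + (103 - 62/3)) = (2*(-11)*(-1/29))*(398 + 247/3) = (22/29)*(1441/3) = 31702/87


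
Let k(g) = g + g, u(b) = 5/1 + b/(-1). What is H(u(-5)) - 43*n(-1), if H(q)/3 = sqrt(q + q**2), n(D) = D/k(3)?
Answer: 43/6 + 3*sqrt(110) ≈ 38.631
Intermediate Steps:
u(b) = 5 - b (u(b) = 5*1 + b*(-1) = 5 - b)
k(g) = 2*g
n(D) = D/6 (n(D) = D/((2*3)) = D/6)
H(q) = 3*sqrt(q + q**2)
H(u(-5)) - 43*n(-1) = 3*sqrt((5 - 1*(-5))*(1 + (5 - 1*(-5)))) - 43*(-1)/6 = 3*sqrt((5 + 5)*(1 + (5 + 5))) - 43*(-1/6) = 3*sqrt(10*(1 + 10)) + 43/6 = 3*sqrt(10*11) + 43/6 = 3*sqrt(110) + 43/6 = 43/6 + 3*sqrt(110)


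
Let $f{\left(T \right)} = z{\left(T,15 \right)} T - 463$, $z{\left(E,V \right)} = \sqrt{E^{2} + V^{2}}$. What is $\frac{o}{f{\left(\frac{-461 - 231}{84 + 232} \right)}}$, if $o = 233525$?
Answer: $- \frac{4211363579138075}{8306767118823} + \frac{252135307825 \sqrt{1434154}}{8306767118823} \approx -470.63$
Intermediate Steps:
$f{\left(T \right)} = -463 + T \sqrt{225 + T^{2}}$ ($f{\left(T \right)} = \sqrt{T^{2} + 15^{2}} T - 463 = \sqrt{T^{2} + 225} T - 463 = \sqrt{225 + T^{2}} T - 463 = T \sqrt{225 + T^{2}} - 463 = -463 + T \sqrt{225 + T^{2}}$)
$\frac{o}{f{\left(\frac{-461 - 231}{84 + 232} \right)}} = \frac{233525}{-463 + \frac{-461 - 231}{84 + 232} \sqrt{225 + \left(\frac{-461 - 231}{84 + 232}\right)^{2}}} = \frac{233525}{-463 + - \frac{692}{316} \sqrt{225 + \left(- \frac{692}{316}\right)^{2}}} = \frac{233525}{-463 + \left(-692\right) \frac{1}{316} \sqrt{225 + \left(\left(-692\right) \frac{1}{316}\right)^{2}}} = \frac{233525}{-463 - \frac{173 \sqrt{225 + \left(- \frac{173}{79}\right)^{2}}}{79}} = \frac{233525}{-463 - \frac{173 \sqrt{225 + \frac{29929}{6241}}}{79}} = \frac{233525}{-463 - \frac{173 \sqrt{\frac{1434154}{6241}}}{79}} = \frac{233525}{-463 - \frac{173 \frac{\sqrt{1434154}}{79}}{79}} = \frac{233525}{-463 - \frac{173 \sqrt{1434154}}{6241}}$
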